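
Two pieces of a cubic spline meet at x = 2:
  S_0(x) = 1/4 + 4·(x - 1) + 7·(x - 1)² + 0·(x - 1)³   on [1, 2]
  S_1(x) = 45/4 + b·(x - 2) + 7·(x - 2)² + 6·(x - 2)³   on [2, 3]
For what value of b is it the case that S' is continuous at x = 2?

18

S_0'(x) = 4 + 14·(x - 1) + 0·(x - 1)², so S_0'(2) = 18. On the right, S_1'(2) = b, so b = 18.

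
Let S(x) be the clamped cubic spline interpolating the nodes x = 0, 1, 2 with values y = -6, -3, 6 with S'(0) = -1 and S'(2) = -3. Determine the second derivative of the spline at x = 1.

Write M_i for S''(x_i). With h_i = 1, 1 and divided differences Δ_i = 3, 9, the continuity of S' gives the tridiagonal system
  1·M_0 + 4·M_1 + 1·M_2 = 6(Δ_1 - Δ_0) = 36
Clamped end conditions give two more equations: 2h_0·M_0 + h_0·M_1 = 6(Δ_0 - S'(0)) = 24 and h_1·M_1 + 2h_1·M_2 = 6(S'(2) - Δ_1) = -72.
Solving the tridiagonal system: M_0 = 2, M_1 = 20, M_2 = -46.

20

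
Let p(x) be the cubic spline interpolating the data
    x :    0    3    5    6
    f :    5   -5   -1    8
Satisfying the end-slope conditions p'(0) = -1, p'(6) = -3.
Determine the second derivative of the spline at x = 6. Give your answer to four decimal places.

Write m_i for p''(x_i). With h_i = 3, 2, 1 and divided differences Δ_i = -10/3, 2, 9, the continuity of p' gives the tridiagonal system
  3·m_0 + 10·m_1 + 2·m_2 = 6(Δ_1 - Δ_0) = 32
  2·m_1 + 6·m_2 + 1·m_3 = 6(Δ_2 - Δ_1) = 42
Clamped end conditions give two more equations: 2h_0·m_0 + h_0·m_1 = 6(Δ_0 - p'(0)) = -14 and h_2·m_2 + 2h_2·m_3 = 6(p'(6) - Δ_2) = -72.
Forward elimination and back-substitution give m_0 = -172/57, m_1 = 26/19, m_2 = 260/19, m_3 = -814/19.

-42.8421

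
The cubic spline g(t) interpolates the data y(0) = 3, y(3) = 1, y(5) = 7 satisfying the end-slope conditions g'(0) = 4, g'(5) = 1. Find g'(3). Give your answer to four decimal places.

Put σ_i = g'' at the i-th knot. Here h = (3, 2) and Δ = (-2/3, 3), so the interior equations h_(i-1)·σ_(i-1) + 2(h_(i-1)+h_i)·σ_i + h_i·σ_(i+1) = 6(Δ_i − Δ_(i-1)) read
  3·σ_0 + 10·σ_1 + 2·σ_2 = 6(Δ_1 - Δ_0) = 22
Clamped end conditions give two more equations: 2h_0·σ_0 + h_0·σ_1 = 6(Δ_0 - g'(0)) = -28 and h_1·σ_1 + 2h_1·σ_2 = 6(g'(5) - Δ_1) = -12.
Forward elimination and back-substitution give σ_0 = -112/15, σ_1 = 28/5, σ_2 = -29/5.
On [3, 5], g'(t) = b_1 + 2c_1·(t - 3) + 3d_1·(t - 3)² with b_1 = Δ_1 - h_1(2σ_1 + σ_2)/6 = 6/5, c_1 = σ_1/2 = 14/5, d_1 = (σ_2 - σ_1)/(6h_1) = -19/20. So g'(3) = 6/5.

1.2000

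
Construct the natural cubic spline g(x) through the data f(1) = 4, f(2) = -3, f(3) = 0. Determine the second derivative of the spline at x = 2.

Let m_i = g''(x_i). Step sizes h_i = 1, 1; slopes of the chords Δ_i = (y_(i+1) - y_i)/h_i = -7, 3.
  1·m_0 + 4·m_1 + 1·m_2 = 6(Δ_1 - Δ_0) = 60
Natural end conditions: m_0 = m_2 = 0.
Hence m_0 = 0, m_1 = 15, m_2 = 0.

15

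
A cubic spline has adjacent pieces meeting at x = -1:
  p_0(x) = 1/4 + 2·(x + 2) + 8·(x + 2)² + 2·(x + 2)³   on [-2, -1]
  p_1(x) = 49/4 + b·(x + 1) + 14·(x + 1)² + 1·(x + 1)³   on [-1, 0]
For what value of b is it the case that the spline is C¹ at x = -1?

24

p_0'(x) = 2 + 16·(x + 2) + 6·(x + 2)², so p_0'(-1) = 24. On the right, p_1'(-1) = b, so b = 24.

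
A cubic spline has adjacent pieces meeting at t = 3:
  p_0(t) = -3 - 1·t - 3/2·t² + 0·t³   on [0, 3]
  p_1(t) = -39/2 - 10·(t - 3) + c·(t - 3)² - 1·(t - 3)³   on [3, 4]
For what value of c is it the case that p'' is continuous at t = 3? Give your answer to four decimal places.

p_0''(t) = -3 + 0·t, so p_0''(3) = -3. On the right, p_1''(3) = 2c, so c = -3/2.

-1.5000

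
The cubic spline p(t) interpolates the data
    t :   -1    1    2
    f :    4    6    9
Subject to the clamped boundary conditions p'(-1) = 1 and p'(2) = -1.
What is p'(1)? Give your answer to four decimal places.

With M_i denoting the second derivative at x_i, h_i = 2, 1, and Δ_i = (y_(i+1) − y_i)/h_i = 1, 3:
  2·M_0 + 6·M_1 + 1·M_2 = 6(Δ_1 - Δ_0) = 12
Clamped end conditions give two more equations: 2h_0·M_0 + h_0·M_1 = 6(Δ_0 - p'(-1)) = 0 and h_1·M_1 + 2h_1·M_2 = 6(p'(2) - Δ_1) = -24.
Solving: M_0 = -8/3, M_1 = 16/3, M_2 = -44/3.
On [1, 2], p'(t) = b_1 + 2c_1·(t - 1) + 3d_1·(t - 1)² with b_1 = Δ_1 - h_1(2M_1 + M_2)/6 = 11/3, c_1 = M_1/2 = 8/3, d_1 = (M_2 - M_1)/(6h_1) = -10/3. So p'(1) = 11/3.

3.6667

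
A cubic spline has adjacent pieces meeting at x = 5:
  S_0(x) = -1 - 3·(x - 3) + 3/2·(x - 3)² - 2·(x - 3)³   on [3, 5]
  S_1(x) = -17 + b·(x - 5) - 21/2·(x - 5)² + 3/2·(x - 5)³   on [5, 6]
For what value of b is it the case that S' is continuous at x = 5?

-21

S_0'(x) = -3 + 3·(x - 3) - 6·(x - 3)², so S_0'(5) = -21. On the right, S_1'(5) = b, so b = -21.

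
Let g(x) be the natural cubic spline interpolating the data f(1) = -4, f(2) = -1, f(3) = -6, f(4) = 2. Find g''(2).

Let M_i = g''(x_i). Step sizes h_i = 1, 1, 1; slopes of the chords Δ_i = (y_(i+1) - y_i)/h_i = 3, -5, 8.
  1·M_0 + 4·M_1 + 1·M_2 = 6(Δ_1 - Δ_0) = -48
  1·M_1 + 4·M_2 + 1·M_3 = 6(Δ_2 - Δ_1) = 78
Natural end conditions: M_0 = M_3 = 0.
Forward elimination and back-substitution give M_0 = 0, M_1 = -18, M_2 = 24, M_3 = 0.

-18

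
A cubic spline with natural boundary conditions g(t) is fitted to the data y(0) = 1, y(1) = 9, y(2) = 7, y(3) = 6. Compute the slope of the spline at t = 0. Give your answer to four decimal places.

10.7333

Write M_i for g''(x_i). With h_i = 1, 1, 1 and divided differences Δ_i = 8, -2, -1, the continuity of g' gives the tridiagonal system
  1·M_0 + 4·M_1 + 1·M_2 = 6(Δ_1 - Δ_0) = -60
  1·M_1 + 4·M_2 + 1·M_3 = 6(Δ_2 - Δ_1) = 6
Natural end conditions: M_0 = M_3 = 0.
Solving: M_0 = 0, M_1 = -82/5, M_2 = 28/5, M_3 = 0.
On [0, 1], g'(t) = b_0 + 2c_0·t + 3d_0·t² with b_0 = Δ_0 - h_0(2M_0 + M_1)/6 = 161/15, c_0 = M_0/2 = 0, d_0 = (M_1 - M_0)/(6h_0) = -41/15. So g'(0) = 161/15.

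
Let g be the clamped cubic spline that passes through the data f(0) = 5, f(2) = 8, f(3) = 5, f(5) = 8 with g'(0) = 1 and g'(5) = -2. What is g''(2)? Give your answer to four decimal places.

Let M_i = g''(x_i). Step sizes h_i = 2, 1, 2; slopes of the chords Δ_i = (y_(i+1) - y_i)/h_i = 3/2, -3, 3/2.
  2·M_0 + 6·M_1 + 1·M_2 = 6(Δ_1 - Δ_0) = -27
  1·M_1 + 6·M_2 + 2·M_3 = 6(Δ_2 - Δ_1) = 27
Clamped end conditions give two more equations: 2h_0·M_0 + h_0·M_1 = 6(Δ_0 - g'(0)) = 3 and h_2·M_2 + 2h_2·M_3 = 6(g'(5) - Δ_2) = -21.
Solving the tridiagonal system: M_0 = 9/2, M_1 = -15/2, M_2 = 9, M_3 = -39/4.

-7.5000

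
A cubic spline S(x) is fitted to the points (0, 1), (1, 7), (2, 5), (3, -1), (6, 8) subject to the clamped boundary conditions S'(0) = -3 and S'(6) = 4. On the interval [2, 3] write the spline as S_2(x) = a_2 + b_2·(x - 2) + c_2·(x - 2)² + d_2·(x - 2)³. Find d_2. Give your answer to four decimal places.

Put σ_i = S'' at the i-th knot. Here h = (1, 1, 1, 3) and Δ = (6, -2, -6, 3), so the interior equations h_(i-1)·σ_(i-1) + 2(h_(i-1)+h_i)·σ_i + h_i·σ_(i+1) = 6(Δ_i − Δ_(i-1)) read
  1·σ_0 + 4·σ_1 + 1·σ_2 = 6(Δ_1 - Δ_0) = -48
  1·σ_1 + 4·σ_2 + 1·σ_3 = 6(Δ_2 - Δ_1) = -24
  1·σ_2 + 8·σ_3 + 3·σ_4 = 6(Δ_3 - Δ_2) = 54
Clamped end conditions give two more equations: 2h_0·σ_0 + h_0·σ_1 = 6(Δ_0 - S'(0)) = 54 and h_3·σ_3 + 2h_3·σ_4 = 6(S'(6) - Δ_3) = 6.
Forward elimination and back-substitution give σ_0 = 1007/27, σ_1 = -556/27, σ_2 = -79/27, σ_3 = 224/27, σ_4 = -85/27.
On [2, 3], with S_2(x) = a_2 + b_2·(x - 2) + c_2·(x - 2)² + d_2·(x - 2)³: c_2 = σ_2/2 = -79/54, d_2 = (σ_3 - σ_2)/(6h_2) = 101/54, b_2 = Δ_2 - h_2(2σ_2 + σ_3)/6 = -173/27.

1.8704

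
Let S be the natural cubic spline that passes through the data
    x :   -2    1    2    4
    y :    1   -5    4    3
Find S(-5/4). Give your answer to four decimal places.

Let σ_i = S''(x_i). Step sizes h_i = 3, 1, 2; slopes of the chords Δ_i = (y_(i+1) - y_i)/h_i = -2, 9, -1/2.
  3·σ_0 + 8·σ_1 + 1·σ_2 = 6(Δ_1 - Δ_0) = 66
  1·σ_1 + 6·σ_2 + 2·σ_3 = 6(Δ_2 - Δ_1) = -57
Natural end conditions: σ_0 = σ_3 = 0.
Forward elimination and back-substitution give σ_0 = 0, σ_1 = 453/47, σ_2 = -522/47, σ_3 = 0.
On [-2, 1], S(x) = 1 - 641/94·(x + 2) + 0·(x + 2)² + 151/282·(x + 2)³.
With (x + 2) = 3/4: S(-5/4) = -23393/6016.

-3.8885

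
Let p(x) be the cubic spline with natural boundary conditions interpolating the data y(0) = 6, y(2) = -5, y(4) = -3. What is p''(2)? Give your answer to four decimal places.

4.8750

Put M_i = p'' at the i-th knot. Here h = (2, 2) and Δ = (-11/2, 1), so the interior equations h_(i-1)·M_(i-1) + 2(h_(i-1)+h_i)·M_i + h_i·M_(i+1) = 6(Δ_i − Δ_(i-1)) read
  2·M_0 + 8·M_1 + 2·M_2 = 6(Δ_1 - Δ_0) = 39
Natural end conditions: M_0 = M_2 = 0.
Solving the tridiagonal system: M_0 = 0, M_1 = 39/8, M_2 = 0.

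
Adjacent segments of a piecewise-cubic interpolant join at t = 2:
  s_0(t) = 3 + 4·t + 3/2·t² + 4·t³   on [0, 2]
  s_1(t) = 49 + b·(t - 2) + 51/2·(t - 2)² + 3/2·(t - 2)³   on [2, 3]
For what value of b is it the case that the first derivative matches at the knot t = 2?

58

s_0'(t) = 4 + 3·t + 12·t², so s_0'(2) = 58. On the right, s_1'(2) = b, so b = 58.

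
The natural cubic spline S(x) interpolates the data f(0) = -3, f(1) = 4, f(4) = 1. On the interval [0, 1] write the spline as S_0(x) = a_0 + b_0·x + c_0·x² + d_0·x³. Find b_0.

Write M_i for S''(x_i). With h_i = 1, 3 and divided differences Δ_i = 7, -1, the continuity of S' gives the tridiagonal system
  1·M_0 + 8·M_1 + 3·M_2 = 6(Δ_1 - Δ_0) = -48
Natural end conditions: M_0 = M_2 = 0.
Solving: M_0 = 0, M_1 = -6, M_2 = 0.
On [0, 1], with S_0(x) = a_0 + b_0·x + c_0·x² + d_0·x³: c_0 = M_0/2 = 0, d_0 = (M_1 - M_0)/(6h_0) = -1, b_0 = Δ_0 - h_0(2M_0 + M_1)/6 = 8.

8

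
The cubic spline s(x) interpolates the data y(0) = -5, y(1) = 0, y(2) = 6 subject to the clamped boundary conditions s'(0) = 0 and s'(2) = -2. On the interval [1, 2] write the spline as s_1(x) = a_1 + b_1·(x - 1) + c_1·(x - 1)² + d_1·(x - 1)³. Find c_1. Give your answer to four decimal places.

2.5000

Put M_i = s'' at the i-th knot. Here h = (1, 1) and Δ = (5, 6), so the interior equations h_(i-1)·M_(i-1) + 2(h_(i-1)+h_i)·M_i + h_i·M_(i+1) = 6(Δ_i − Δ_(i-1)) read
  1·M_0 + 4·M_1 + 1·M_2 = 6(Δ_1 - Δ_0) = 6
Clamped end conditions give two more equations: 2h_0·M_0 + h_0·M_1 = 6(Δ_0 - s'(0)) = 30 and h_1·M_1 + 2h_1·M_2 = 6(s'(2) - Δ_1) = -48.
Solving: M_0 = 25/2, M_1 = 5, M_2 = -53/2.
On [1, 2], with s_1(x) = a_1 + b_1·(x - 1) + c_1·(x - 1)² + d_1·(x - 1)³: c_1 = M_1/2 = 5/2, d_1 = (M_2 - M_1)/(6h_1) = -21/4, b_1 = Δ_1 - h_1(2M_1 + M_2)/6 = 35/4.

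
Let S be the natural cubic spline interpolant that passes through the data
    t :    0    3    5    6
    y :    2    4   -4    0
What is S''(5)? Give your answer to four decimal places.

9.5714

Write M_i for S''(x_i). With h_i = 3, 2, 1 and divided differences Δ_i = 2/3, -4, 4, the continuity of S' gives the tridiagonal system
  3·M_0 + 10·M_1 + 2·M_2 = 6(Δ_1 - Δ_0) = -28
  2·M_1 + 6·M_2 + 1·M_3 = 6(Δ_2 - Δ_1) = 48
Natural end conditions: M_0 = M_3 = 0.
Forward elimination and back-substitution give M_0 = 0, M_1 = -33/7, M_2 = 67/7, M_3 = 0.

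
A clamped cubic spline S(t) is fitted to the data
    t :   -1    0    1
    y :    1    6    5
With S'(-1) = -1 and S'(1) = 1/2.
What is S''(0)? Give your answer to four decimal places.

Let M_i = S''(x_i). Step sizes h_i = 1, 1; slopes of the chords Δ_i = (y_(i+1) - y_i)/h_i = 5, -1.
  1·M_0 + 4·M_1 + 1·M_2 = 6(Δ_1 - Δ_0) = -36
Clamped end conditions give two more equations: 2h_0·M_0 + h_0·M_1 = 6(Δ_0 - S'(-1)) = 36 and h_1·M_1 + 2h_1·M_2 = 6(S'(1) - Δ_1) = 9.
Hence M_0 = 111/4, M_1 = -39/2, M_2 = 57/4.

-19.5000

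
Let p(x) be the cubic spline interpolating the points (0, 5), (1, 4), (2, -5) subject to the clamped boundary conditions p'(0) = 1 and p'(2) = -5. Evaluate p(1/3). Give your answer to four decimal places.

5.3704

Write M_i for p''(x_i). With h_i = 1, 1 and divided differences Δ_i = -1, -9, the continuity of p' gives the tridiagonal system
  1·M_0 + 4·M_1 + 1·M_2 = 6(Δ_1 - Δ_0) = -48
Clamped end conditions give two more equations: 2h_0·M_0 + h_0·M_1 = 6(Δ_0 - p'(0)) = -12 and h_1·M_1 + 2h_1·M_2 = 6(p'(2) - Δ_1) = 24.
Hence M_0 = 3, M_1 = -18, M_2 = 21.
On [0, 1], p(x) = 5 + 1·x + 3/2·x² - 7/2·x³.
With x = 1/3: p(1/3) = 145/27.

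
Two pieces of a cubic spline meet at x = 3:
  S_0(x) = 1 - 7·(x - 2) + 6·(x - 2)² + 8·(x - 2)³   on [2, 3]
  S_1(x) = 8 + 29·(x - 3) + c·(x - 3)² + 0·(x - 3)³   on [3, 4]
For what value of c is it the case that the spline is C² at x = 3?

30

S_0''(x) = 12 + 48·(x - 2), so S_0''(3) = 60. On the right, S_1''(3) = 2c, so c = 30.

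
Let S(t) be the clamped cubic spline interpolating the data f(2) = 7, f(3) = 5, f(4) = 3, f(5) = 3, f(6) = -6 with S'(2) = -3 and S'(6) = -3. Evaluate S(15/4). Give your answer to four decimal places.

Put σ_i = S'' at the i-th knot. Here h = (1, 1, 1, 1) and Δ = (-2, -2, 0, -9), so the interior equations h_(i-1)·σ_(i-1) + 2(h_(i-1)+h_i)·σ_i + h_i·σ_(i+1) = 6(Δ_i − Δ_(i-1)) read
  1·σ_0 + 4·σ_1 + 1·σ_2 = 6(Δ_1 - Δ_0) = 0
  1·σ_1 + 4·σ_2 + 1·σ_3 = 6(Δ_2 - Δ_1) = 12
  1·σ_2 + 4·σ_3 + 1·σ_4 = 6(Δ_3 - Δ_2) = -54
Clamped end conditions give two more equations: 2h_0·σ_0 + h_0·σ_1 = 6(Δ_0 - S'(2)) = 6 and h_3·σ_3 + 2h_3·σ_4 = 6(S'(6) - Δ_3) = 36.
Solving: σ_0 = 135/28, σ_1 = -51/14, σ_2 = 39/4, σ_3 = -327/14, σ_4 = 831/28.
On [3, 4], S(t) = 5 - 135/56·(t - 3) - 51/28·(t - 3)² + 125/56·(t - 3)³.
With (t - 3) = 3/4: S(15/4) = 11143/3584.

3.1091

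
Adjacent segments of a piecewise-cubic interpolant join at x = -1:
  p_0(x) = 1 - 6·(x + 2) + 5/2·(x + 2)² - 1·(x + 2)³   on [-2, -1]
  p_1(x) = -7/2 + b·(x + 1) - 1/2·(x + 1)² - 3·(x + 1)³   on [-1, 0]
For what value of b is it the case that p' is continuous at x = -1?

-4

p_0'(x) = -6 + 5·(x + 2) - 3·(x + 2)², so p_0'(-1) = -4. On the right, p_1'(-1) = b, so b = -4.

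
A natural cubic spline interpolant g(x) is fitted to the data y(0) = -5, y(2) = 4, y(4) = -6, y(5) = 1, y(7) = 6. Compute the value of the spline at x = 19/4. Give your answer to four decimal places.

-1.0135

With σ_i denoting the second derivative at x_i, h_i = 2, 2, 1, 2, and Δ_i = (y_(i+1) − y_i)/h_i = 9/2, -5, 7, 5/2:
  2·σ_0 + 8·σ_1 + 2·σ_2 = 6(Δ_1 - Δ_0) = -57
  2·σ_1 + 6·σ_2 + 1·σ_3 = 6(Δ_2 - Δ_1) = 72
  1·σ_2 + 6·σ_3 + 2·σ_4 = 6(Δ_3 - Δ_2) = -27
Natural end conditions: σ_0 = σ_4 = 0.
Solving the tridiagonal system: σ_0 = 0, σ_1 = -2913/256, σ_2 = 1089/64, σ_3 = -939/128, σ_4 = 0.
On [4, 5], g(x) = -6 + 653/256·(x - 4) + 1089/128·(x - 4)² - 1039/256·(x - 4)³.
With (x - 4) = 3/4: g(19/4) = -16605/16384.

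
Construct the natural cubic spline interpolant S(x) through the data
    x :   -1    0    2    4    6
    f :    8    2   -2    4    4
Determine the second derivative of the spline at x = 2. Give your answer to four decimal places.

Write σ_i for S''(x_i). With h_i = 1, 2, 2, 2 and divided differences Δ_i = -6, -2, 3, 0, the continuity of S' gives the tridiagonal system
  1·σ_0 + 6·σ_1 + 2·σ_2 = 6(Δ_1 - Δ_0) = 24
  2·σ_1 + 8·σ_2 + 2·σ_3 = 6(Δ_2 - Δ_1) = 30
  2·σ_2 + 8·σ_3 + 2·σ_4 = 6(Δ_3 - Δ_2) = -18
Natural end conditions: σ_0 = σ_4 = 0.
Forward elimination and back-substitution give σ_0 = 0, σ_1 = 111/41, σ_2 = 159/41, σ_3 = -132/41, σ_4 = 0.

3.8780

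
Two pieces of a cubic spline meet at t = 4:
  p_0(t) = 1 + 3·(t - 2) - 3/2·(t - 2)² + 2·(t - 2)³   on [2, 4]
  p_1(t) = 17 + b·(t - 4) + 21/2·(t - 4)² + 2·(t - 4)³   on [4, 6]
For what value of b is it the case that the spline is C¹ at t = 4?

p_0'(t) = 3 - 3·(t - 2) + 6·(t - 2)², so p_0'(4) = 21. On the right, p_1'(4) = b, so b = 21.

21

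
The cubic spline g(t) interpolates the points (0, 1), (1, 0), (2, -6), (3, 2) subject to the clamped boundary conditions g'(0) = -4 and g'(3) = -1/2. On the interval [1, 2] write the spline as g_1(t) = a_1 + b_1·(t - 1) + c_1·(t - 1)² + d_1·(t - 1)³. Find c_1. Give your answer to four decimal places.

Let m_i = g''(x_i). Step sizes h_i = 1, 1, 1; slopes of the chords Δ_i = (y_(i+1) - y_i)/h_i = -1, -6, 8.
  1·m_0 + 4·m_1 + 1·m_2 = 6(Δ_1 - Δ_0) = -30
  1·m_1 + 4·m_2 + 1·m_3 = 6(Δ_2 - Δ_1) = 84
Clamped end conditions give two more equations: 2h_0·m_0 + h_0·m_1 = 6(Δ_0 - g'(0)) = 18 and h_2·m_2 + 2h_2·m_3 = 6(g'(3) - Δ_2) = -51.
Solving: m_0 = 299/15, m_1 = -328/15, m_2 = 563/15, m_3 = -664/15.
On [1, 2], with g_1(t) = a_1 + b_1·(t - 1) + c_1·(t - 1)² + d_1·(t - 1)³: c_1 = m_1/2 = -164/15, d_1 = (m_2 - m_1)/(6h_1) = 99/10, b_1 = Δ_1 - h_1(2m_1 + m_2)/6 = -149/30.

-10.9333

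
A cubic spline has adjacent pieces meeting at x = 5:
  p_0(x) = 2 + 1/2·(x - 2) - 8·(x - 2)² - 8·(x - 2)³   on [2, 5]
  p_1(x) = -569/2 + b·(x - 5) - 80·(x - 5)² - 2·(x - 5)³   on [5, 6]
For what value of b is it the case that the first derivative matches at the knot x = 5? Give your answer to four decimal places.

p_0'(x) = 1/2 - 16·(x - 2) - 24·(x - 2)², so p_0'(5) = -527/2. On the right, p_1'(5) = b, so b = -527/2.

-263.5000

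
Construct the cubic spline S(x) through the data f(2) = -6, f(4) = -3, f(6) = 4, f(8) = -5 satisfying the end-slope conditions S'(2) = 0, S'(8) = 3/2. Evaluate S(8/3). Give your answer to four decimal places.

Write M_i for S''(x_i). With h_i = 2, 2, 2 and divided differences Δ_i = 3/2, 7/2, -9/2, the continuity of S' gives the tridiagonal system
  2·M_0 + 8·M_1 + 2·M_2 = 6(Δ_1 - Δ_0) = 12
  2·M_1 + 8·M_2 + 2·M_3 = 6(Δ_2 - Δ_1) = -48
Clamped end conditions give two more equations: 2h_0·M_0 + h_0·M_1 = 6(Δ_0 - S'(2)) = 9 and h_2·M_2 + 2h_2·M_3 = 6(S'(8) - Δ_2) = 36.
Hence M_0 = 1/5, M_1 = 41/10, M_2 = -53/5, M_3 = 143/10.
On [2, 4], S(x) = -6 + 0·(x - 2) + 1/10·(x - 2)² + 13/40·(x - 2)³.
With (x - 2) = 2/3: S(8/3) = -791/135.

-5.8593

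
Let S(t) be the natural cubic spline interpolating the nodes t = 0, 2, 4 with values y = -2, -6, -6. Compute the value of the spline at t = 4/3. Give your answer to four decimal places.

Write M_i for S''(x_i). With h_i = 2, 2 and divided differences Δ_i = -2, 0, the continuity of S' gives the tridiagonal system
  2·M_0 + 8·M_1 + 2·M_2 = 6(Δ_1 - Δ_0) = 12
Natural end conditions: M_0 = M_2 = 0.
Solving the tridiagonal system: M_0 = 0, M_1 = 3/2, M_2 = 0.
On [0, 2], S(t) = -2 - 5/2·t + 0·t² + 1/8·t³.
With t = 4/3: S(4/3) = -136/27.

-5.0370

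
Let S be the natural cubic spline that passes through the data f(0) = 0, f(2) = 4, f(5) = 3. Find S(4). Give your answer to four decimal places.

With M_i denoting the second derivative at x_i, h_i = 2, 3, and Δ_i = (y_(i+1) − y_i)/h_i = 2, -1/3:
  2·M_0 + 10·M_1 + 3·M_2 = 6(Δ_1 - Δ_0) = -14
Natural end conditions: M_0 = M_2 = 0.
Solving: M_0 = 0, M_1 = -7/5, M_2 = 0.
On [2, 5], S(x) = 4 + 16/15·(x - 2) - 7/10·(x - 2)² + 7/90·(x - 2)³.
With (x - 2) = 2: S(4) = 178/45.

3.9556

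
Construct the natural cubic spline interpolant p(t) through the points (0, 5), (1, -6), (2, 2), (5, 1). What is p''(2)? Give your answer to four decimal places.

Let M_i = p''(x_i). Step sizes h_i = 1, 1, 3; slopes of the chords Δ_i = (y_(i+1) - y_i)/h_i = -11, 8, -1/3.
  1·M_0 + 4·M_1 + 1·M_2 = 6(Δ_1 - Δ_0) = 114
  1·M_1 + 8·M_2 + 3·M_3 = 6(Δ_2 - Δ_1) = -50
Natural end conditions: M_0 = M_3 = 0.
Hence M_0 = 0, M_1 = 962/31, M_2 = -314/31, M_3 = 0.

-10.1290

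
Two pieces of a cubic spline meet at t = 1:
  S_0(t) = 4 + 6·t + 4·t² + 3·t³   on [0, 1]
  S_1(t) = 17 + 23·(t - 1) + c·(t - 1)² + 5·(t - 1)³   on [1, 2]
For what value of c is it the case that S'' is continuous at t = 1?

S_0''(t) = 8 + 18·t, so S_0''(1) = 26. On the right, S_1''(1) = 2c, so c = 13.

13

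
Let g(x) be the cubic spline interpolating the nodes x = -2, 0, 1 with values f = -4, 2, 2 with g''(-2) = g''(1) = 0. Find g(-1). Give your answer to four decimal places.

-0.2500

With M_i denoting the second derivative at x_i, h_i = 2, 1, and Δ_i = (y_(i+1) − y_i)/h_i = 3, 0:
  2·M_0 + 6·M_1 + 1·M_2 = 6(Δ_1 - Δ_0) = -18
Natural end conditions: M_0 = M_2 = 0.
Hence M_0 = 0, M_1 = -3, M_2 = 0.
On [-2, 0], g(x) = -4 + 4·(x + 2) + 0·(x + 2)² - 1/4·(x + 2)³.
With (x + 2) = 1: g(-1) = -1/4.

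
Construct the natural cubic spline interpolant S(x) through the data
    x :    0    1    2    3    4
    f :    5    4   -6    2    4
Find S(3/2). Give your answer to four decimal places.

Let m_i = S''(x_i). Step sizes h_i = 1, 1, 1, 1; slopes of the chords Δ_i = (y_(i+1) - y_i)/h_i = -1, -10, 8, 2.
  1·m_0 + 4·m_1 + 1·m_2 = 6(Δ_1 - Δ_0) = -54
  1·m_1 + 4·m_2 + 1·m_3 = 6(Δ_2 - Δ_1) = 108
  1·m_2 + 4·m_3 + 1·m_4 = 6(Δ_3 - Δ_2) = -36
Natural end conditions: m_0 = m_4 = 0.
Solving the tridiagonal system: m_0 = 0, m_1 = -639/28, m_2 = 261/7, m_3 = -513/28, m_4 = 0.
On [1, 2], S(x) = 4 - 241/28·(x - 1) - 639/56·(x - 1)² + 561/56·(x - 1)³.
With (x - 1) = 1/2: S(3/2) = -853/448.

-1.9040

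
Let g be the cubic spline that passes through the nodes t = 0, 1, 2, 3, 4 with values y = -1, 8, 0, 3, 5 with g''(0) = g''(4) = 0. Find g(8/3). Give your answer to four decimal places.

Put σ_i = g'' at the i-th knot. Here h = (1, 1, 1, 1) and Δ = (9, -8, 3, 2), so the interior equations h_(i-1)·σ_(i-1) + 2(h_(i-1)+h_i)·σ_i + h_i·σ_(i+1) = 6(Δ_i − Δ_(i-1)) read
  1·σ_0 + 4·σ_1 + 1·σ_2 = 6(Δ_1 - Δ_0) = -102
  1·σ_1 + 4·σ_2 + 1·σ_3 = 6(Δ_2 - Δ_1) = 66
  1·σ_2 + 4·σ_3 + 1·σ_4 = 6(Δ_3 - Δ_2) = -6
Natural end conditions: σ_0 = σ_4 = 0.
Hence σ_0 = 0, σ_1 = -225/7, σ_2 = 186/7, σ_3 = -57/7, σ_4 = 0.
On [2, 3], g(t) = 0 - 9/2·(t - 2) + 93/7·(t - 2)² - 81/14·(t - 2)³.
With (t - 2) = 2/3: g(8/3) = 25/21.

1.1905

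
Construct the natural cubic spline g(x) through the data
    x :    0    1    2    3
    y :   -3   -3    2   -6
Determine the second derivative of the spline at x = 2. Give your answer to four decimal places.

-22.8000

Write σ_i for g''(x_i). With h_i = 1, 1, 1 and divided differences Δ_i = 0, 5, -8, the continuity of g' gives the tridiagonal system
  1·σ_0 + 4·σ_1 + 1·σ_2 = 6(Δ_1 - Δ_0) = 30
  1·σ_1 + 4·σ_2 + 1·σ_3 = 6(Δ_2 - Δ_1) = -78
Natural end conditions: σ_0 = σ_3 = 0.
Hence σ_0 = 0, σ_1 = 66/5, σ_2 = -114/5, σ_3 = 0.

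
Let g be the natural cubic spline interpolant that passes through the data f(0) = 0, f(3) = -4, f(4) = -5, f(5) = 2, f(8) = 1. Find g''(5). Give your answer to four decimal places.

With M_i denoting the second derivative at x_i, h_i = 3, 1, 1, 3, and Δ_i = (y_(i+1) − y_i)/h_i = -4/3, -1, 7, -1/3:
  3·M_0 + 8·M_1 + 1·M_2 = 6(Δ_1 - Δ_0) = 2
  1·M_1 + 4·M_2 + 1·M_3 = 6(Δ_2 - Δ_1) = 48
  1·M_2 + 8·M_3 + 3·M_4 = 6(Δ_3 - Δ_2) = -44
Natural end conditions: M_0 = M_4 = 0.
Solving the tridiagonal system: M_0 = 0, M_1 = -61/40, M_2 = 71/5, M_3 = -291/40, M_4 = 0.

-7.2750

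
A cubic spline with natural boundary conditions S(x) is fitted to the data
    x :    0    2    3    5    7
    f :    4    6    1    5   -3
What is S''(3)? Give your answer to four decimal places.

Let M_i = S''(x_i). Step sizes h_i = 2, 1, 2, 2; slopes of the chords Δ_i = (y_(i+1) - y_i)/h_i = 1, -5, 2, -4.
  2·M_0 + 6·M_1 + 1·M_2 = 6(Δ_1 - Δ_0) = -36
  1·M_1 + 6·M_2 + 2·M_3 = 6(Δ_2 - Δ_1) = 42
  2·M_2 + 8·M_3 + 2·M_4 = 6(Δ_3 - Δ_2) = -36
Natural end conditions: M_0 = M_4 = 0.
Solving the tridiagonal system: M_0 = 0, M_1 = -249/32, M_2 = 171/16, M_3 = -459/64, M_4 = 0.

10.6875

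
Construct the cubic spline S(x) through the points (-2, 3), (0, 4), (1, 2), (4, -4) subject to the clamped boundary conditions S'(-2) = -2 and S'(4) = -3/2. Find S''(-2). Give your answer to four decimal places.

With σ_i denoting the second derivative at x_i, h_i = 2, 1, 3, and Δ_i = (y_(i+1) − y_i)/h_i = 1/2, -2, -2:
  2·σ_0 + 6·σ_1 + 1·σ_2 = 6(Δ_1 - Δ_0) = -15
  1·σ_1 + 8·σ_2 + 3·σ_3 = 6(Δ_2 - Δ_1) = 0
Clamped end conditions give two more equations: 2h_0·σ_0 + h_0·σ_1 = 6(Δ_0 - S'(-2)) = 15 and h_2·σ_2 + 2h_2·σ_3 = 6(S'(4) - Δ_2) = 3.
Forward elimination and back-substitution give σ_0 = 127/21, σ_1 = -193/42, σ_2 = 10/21, σ_3 = 11/42.

6.0476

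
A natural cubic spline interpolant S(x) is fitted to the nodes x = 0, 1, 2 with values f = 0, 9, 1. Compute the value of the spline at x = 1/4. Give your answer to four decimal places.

With M_i denoting the second derivative at x_i, h_i = 1, 1, and Δ_i = (y_(i+1) − y_i)/h_i = 9, -8:
  1·M_0 + 4·M_1 + 1·M_2 = 6(Δ_1 - Δ_0) = -102
Natural end conditions: M_0 = M_2 = 0.
Hence M_0 = 0, M_1 = -51/2, M_2 = 0.
On [0, 1], S(x) = 0 + 53/4·x + 0·x² - 17/4·x³.
With x = 1/4: S(1/4) = 831/256.

3.2461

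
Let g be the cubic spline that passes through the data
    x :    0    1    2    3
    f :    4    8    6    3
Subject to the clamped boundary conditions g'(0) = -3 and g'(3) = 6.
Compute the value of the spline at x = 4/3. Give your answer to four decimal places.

8.5037

With M_i denoting the second derivative at x_i, h_i = 1, 1, 1, and Δ_i = (y_(i+1) − y_i)/h_i = 4, -2, -3:
  1·M_0 + 4·M_1 + 1·M_2 = 6(Δ_1 - Δ_0) = -36
  1·M_1 + 4·M_2 + 1·M_3 = 6(Δ_2 - Δ_1) = -6
Clamped end conditions give two more equations: 2h_0·M_0 + h_0·M_1 = 6(Δ_0 - g'(0)) = 42 and h_2·M_2 + 2h_2·M_3 = 6(g'(3) - Δ_2) = 54.
Solving: M_0 = 142/5, M_1 = -74/5, M_2 = -26/5, M_3 = 148/5.
On [1, 2], g(x) = 8 + 19/5·(x - 1) - 37/5·(x - 1)² + 8/5·(x - 1)³.
With (x - 1) = 1/3: g(4/3) = 1148/135.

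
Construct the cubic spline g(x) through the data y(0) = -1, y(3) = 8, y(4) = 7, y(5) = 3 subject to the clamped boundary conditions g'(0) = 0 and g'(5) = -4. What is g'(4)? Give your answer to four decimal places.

Put M_i = g'' at the i-th knot. Here h = (3, 1, 1) and Δ = (3, -1, -4), so the interior equations h_(i-1)·M_(i-1) + 2(h_(i-1)+h_i)·M_i + h_i·M_(i+1) = 6(Δ_i − Δ_(i-1)) read
  3·M_0 + 8·M_1 + 1·M_2 = 6(Δ_1 - Δ_0) = -24
  1·M_1 + 4·M_2 + 1·M_3 = 6(Δ_2 - Δ_1) = -18
Clamped end conditions give two more equations: 2h_0·M_0 + h_0·M_1 = 6(Δ_0 - g'(0)) = 18 and h_2·M_2 + 2h_2·M_3 = 6(g'(5) - Δ_2) = 0.
Solving: M_0 = 152/29, M_1 = -130/29, M_2 = -112/29, M_3 = 56/29.
On [4, 5], g'(x) = b_2 + 2c_2·(x - 4) + 3d_2·(x - 4)² with b_2 = Δ_2 - h_2(2M_2 + M_3)/6 = -88/29, c_2 = M_2/2 = -56/29, d_2 = (M_3 - M_2)/(6h_2) = 28/29. So g'(4) = -88/29.

-3.0345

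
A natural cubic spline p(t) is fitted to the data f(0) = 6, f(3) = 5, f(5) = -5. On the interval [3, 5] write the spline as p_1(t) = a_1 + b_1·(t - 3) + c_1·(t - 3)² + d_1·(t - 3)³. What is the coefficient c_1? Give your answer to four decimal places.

Let σ_i = p''(x_i). Step sizes h_i = 3, 2; slopes of the chords Δ_i = (y_(i+1) - y_i)/h_i = -1/3, -5.
  3·σ_0 + 10·σ_1 + 2·σ_2 = 6(Δ_1 - Δ_0) = -28
Natural end conditions: σ_0 = σ_2 = 0.
Solving: σ_0 = 0, σ_1 = -14/5, σ_2 = 0.
On [3, 5], with p_1(t) = a_1 + b_1·(t - 3) + c_1·(t - 3)² + d_1·(t - 3)³: c_1 = σ_1/2 = -7/5, d_1 = (σ_2 - σ_1)/(6h_1) = 7/30, b_1 = Δ_1 - h_1(2σ_1 + σ_2)/6 = -47/15.

-1.4000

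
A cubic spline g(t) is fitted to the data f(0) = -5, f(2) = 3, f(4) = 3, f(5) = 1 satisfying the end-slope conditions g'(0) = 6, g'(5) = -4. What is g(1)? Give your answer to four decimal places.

Let m_i = g''(x_i). Step sizes h_i = 2, 2, 1; slopes of the chords Δ_i = (y_(i+1) - y_i)/h_i = 4, 0, -2.
  2·m_0 + 8·m_1 + 2·m_2 = 6(Δ_1 - Δ_0) = -24
  2·m_1 + 6·m_2 + 1·m_3 = 6(Δ_2 - Δ_1) = -12
Clamped end conditions give two more equations: 2h_0·m_0 + h_0·m_1 = 6(Δ_0 - g'(0)) = -12 and h_2·m_2 + 2h_2·m_3 = 6(g'(5) - Δ_2) = -12.
Solving: m_0 = -40/23, m_1 = -58/23, m_2 = -4/23, m_3 = -136/23.
On [0, 2], g(t) = -5 + 6·t - 20/23·t² - 3/46·t³.
With t = 1: g(1) = 3/46.

0.0652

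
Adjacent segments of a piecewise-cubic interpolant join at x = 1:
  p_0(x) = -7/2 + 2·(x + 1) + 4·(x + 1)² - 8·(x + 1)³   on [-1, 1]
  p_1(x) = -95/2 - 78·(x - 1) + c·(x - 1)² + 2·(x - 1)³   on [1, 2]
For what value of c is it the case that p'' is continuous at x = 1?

-44

p_0''(x) = 8 - 48·(x + 1), so p_0''(1) = -88. On the right, p_1''(1) = 2c, so c = -44.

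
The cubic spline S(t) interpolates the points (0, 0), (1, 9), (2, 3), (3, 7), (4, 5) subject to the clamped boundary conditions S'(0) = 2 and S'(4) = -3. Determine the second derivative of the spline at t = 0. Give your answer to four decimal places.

41.0714

Put M_i = S'' at the i-th knot. Here h = (1, 1, 1, 1) and Δ = (9, -6, 4, -2), so the interior equations h_(i-1)·M_(i-1) + 2(h_(i-1)+h_i)·M_i + h_i·M_(i+1) = 6(Δ_i − Δ_(i-1)) read
  1·M_0 + 4·M_1 + 1·M_2 = 6(Δ_1 - Δ_0) = -90
  1·M_1 + 4·M_2 + 1·M_3 = 6(Δ_2 - Δ_1) = 60
  1·M_2 + 4·M_3 + 1·M_4 = 6(Δ_3 - Δ_2) = -36
Clamped end conditions give two more equations: 2h_0·M_0 + h_0·M_1 = 6(Δ_0 - S'(0)) = 42 and h_3·M_3 + 2h_3·M_4 = 6(S'(4) - Δ_3) = -6.
Hence M_0 = 575/14, M_1 = -281/7, M_2 = 59/2, M_3 = -125/7, M_4 = 83/14.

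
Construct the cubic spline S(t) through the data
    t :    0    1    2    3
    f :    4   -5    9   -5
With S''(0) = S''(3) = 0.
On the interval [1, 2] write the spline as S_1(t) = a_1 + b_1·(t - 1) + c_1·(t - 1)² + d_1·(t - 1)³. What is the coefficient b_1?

Put M_i = S'' at the i-th knot. Here h = (1, 1, 1) and Δ = (-9, 14, -14), so the interior equations h_(i-1)·M_(i-1) + 2(h_(i-1)+h_i)·M_i + h_i·M_(i+1) = 6(Δ_i − Δ_(i-1)) read
  1·M_0 + 4·M_1 + 1·M_2 = 6(Δ_1 - Δ_0) = 138
  1·M_1 + 4·M_2 + 1·M_3 = 6(Δ_2 - Δ_1) = -168
Natural end conditions: M_0 = M_3 = 0.
Solving the tridiagonal system: M_0 = 0, M_1 = 48, M_2 = -54, M_3 = 0.
On [1, 2], with S_1(t) = a_1 + b_1·(t - 1) + c_1·(t - 1)² + d_1·(t - 1)³: c_1 = M_1/2 = 24, d_1 = (M_2 - M_1)/(6h_1) = -17, b_1 = Δ_1 - h_1(2M_1 + M_2)/6 = 7.

7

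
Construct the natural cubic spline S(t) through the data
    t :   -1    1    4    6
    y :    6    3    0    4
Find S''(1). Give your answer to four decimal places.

-0.2637

Put σ_i = S'' at the i-th knot. Here h = (2, 3, 2) and Δ = (-3/2, -1, 2), so the interior equations h_(i-1)·σ_(i-1) + 2(h_(i-1)+h_i)·σ_i + h_i·σ_(i+1) = 6(Δ_i − Δ_(i-1)) read
  2·σ_0 + 10·σ_1 + 3·σ_2 = 6(Δ_1 - Δ_0) = 3
  3·σ_1 + 10·σ_2 + 2·σ_3 = 6(Δ_2 - Δ_1) = 18
Natural end conditions: σ_0 = σ_3 = 0.
Forward elimination and back-substitution give σ_0 = 0, σ_1 = -24/91, σ_2 = 171/91, σ_3 = 0.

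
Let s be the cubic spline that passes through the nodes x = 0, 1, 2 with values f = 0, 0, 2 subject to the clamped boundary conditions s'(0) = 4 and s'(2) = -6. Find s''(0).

With M_i denoting the second derivative at x_i, h_i = 1, 1, and Δ_i = (y_(i+1) − y_i)/h_i = 0, 2:
  1·M_0 + 4·M_1 + 1·M_2 = 6(Δ_1 - Δ_0) = 12
Clamped end conditions give two more equations: 2h_0·M_0 + h_0·M_1 = 6(Δ_0 - s'(0)) = -24 and h_1·M_1 + 2h_1·M_2 = 6(s'(2) - Δ_1) = -48.
Solving the tridiagonal system: M_0 = -20, M_1 = 16, M_2 = -32.

-20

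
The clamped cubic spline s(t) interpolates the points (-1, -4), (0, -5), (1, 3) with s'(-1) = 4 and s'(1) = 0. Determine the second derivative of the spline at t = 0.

Write σ_i for s''(x_i). With h_i = 1, 1 and divided differences Δ_i = -1, 8, the continuity of s' gives the tridiagonal system
  1·σ_0 + 4·σ_1 + 1·σ_2 = 6(Δ_1 - Δ_0) = 54
Clamped end conditions give two more equations: 2h_0·σ_0 + h_0·σ_1 = 6(Δ_0 - s'(-1)) = -30 and h_1·σ_1 + 2h_1·σ_2 = 6(s'(1) - Δ_1) = -48.
Hence σ_0 = -61/2, σ_1 = 31, σ_2 = -79/2.

31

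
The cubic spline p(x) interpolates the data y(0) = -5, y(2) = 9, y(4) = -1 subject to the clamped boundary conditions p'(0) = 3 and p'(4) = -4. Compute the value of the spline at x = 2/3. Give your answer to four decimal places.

-0.7407

Put M_i = p'' at the i-th knot. Here h = (2, 2) and Δ = (7, -5), so the interior equations h_(i-1)·M_(i-1) + 2(h_(i-1)+h_i)·M_i + h_i·M_(i+1) = 6(Δ_i − Δ_(i-1)) read
  2·M_0 + 8·M_1 + 2·M_2 = 6(Δ_1 - Δ_0) = -72
Clamped end conditions give two more equations: 2h_0·M_0 + h_0·M_1 = 6(Δ_0 - p'(0)) = 24 and h_1·M_1 + 2h_1·M_2 = 6(p'(4) - Δ_1) = 6.
Solving: M_0 = 53/4, M_1 = -29/2, M_2 = 35/4.
On [0, 2], p(x) = -5 + 3·x + 53/8·x² - 37/16·x³.
With x = 2/3: p(2/3) = -20/27.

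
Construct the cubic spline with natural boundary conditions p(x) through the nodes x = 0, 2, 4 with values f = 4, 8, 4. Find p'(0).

Put M_i = p'' at the i-th knot. Here h = (2, 2) and Δ = (2, -2), so the interior equations h_(i-1)·M_(i-1) + 2(h_(i-1)+h_i)·M_i + h_i·M_(i+1) = 6(Δ_i − Δ_(i-1)) read
  2·M_0 + 8·M_1 + 2·M_2 = 6(Δ_1 - Δ_0) = -24
Natural end conditions: M_0 = M_2 = 0.
Hence M_0 = 0, M_1 = -3, M_2 = 0.
On [0, 2], p'(x) = b_0 + 2c_0·x + 3d_0·x² with b_0 = Δ_0 - h_0(2M_0 + M_1)/6 = 3, c_0 = M_0/2 = 0, d_0 = (M_1 - M_0)/(6h_0) = -1/4. So p'(0) = 3.

3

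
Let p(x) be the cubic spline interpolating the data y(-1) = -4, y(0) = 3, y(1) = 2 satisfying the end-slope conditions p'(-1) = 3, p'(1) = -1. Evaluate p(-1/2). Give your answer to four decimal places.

-0.6250

Put m_i = p'' at the i-th knot. Here h = (1, 1) and Δ = (7, -1), so the interior equations h_(i-1)·m_(i-1) + 2(h_(i-1)+h_i)·m_i + h_i·m_(i+1) = 6(Δ_i − Δ_(i-1)) read
  1·m_0 + 4·m_1 + 1·m_2 = 6(Δ_1 - Δ_0) = -48
Clamped end conditions give two more equations: 2h_0·m_0 + h_0·m_1 = 6(Δ_0 - p'(-1)) = 24 and h_1·m_1 + 2h_1·m_2 = 6(p'(1) - Δ_1) = 0.
Solving: m_0 = 22, m_1 = -20, m_2 = 10.
On [-1, 0], p(x) = -4 + 3·(x + 1) + 11·(x + 1)² - 7·(x + 1)³.
With (x + 1) = 1/2: p(-1/2) = -5/8.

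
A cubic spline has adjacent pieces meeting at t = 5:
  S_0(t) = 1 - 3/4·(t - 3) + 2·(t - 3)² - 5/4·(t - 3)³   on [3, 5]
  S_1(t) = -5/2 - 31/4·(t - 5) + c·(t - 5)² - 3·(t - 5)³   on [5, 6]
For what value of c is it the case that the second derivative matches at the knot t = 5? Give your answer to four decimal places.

-5.5000

S_0''(t) = 4 - 15/2·(t - 3), so S_0''(5) = -11. On the right, S_1''(5) = 2c, so c = -11/2.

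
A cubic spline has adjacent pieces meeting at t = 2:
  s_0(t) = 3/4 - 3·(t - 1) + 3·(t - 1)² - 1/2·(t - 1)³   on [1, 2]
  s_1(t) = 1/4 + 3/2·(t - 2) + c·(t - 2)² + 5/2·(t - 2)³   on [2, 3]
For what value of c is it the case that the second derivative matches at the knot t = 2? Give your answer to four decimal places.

1.5000

s_0''(t) = 6 - 3·(t - 1), so s_0''(2) = 3. On the right, s_1''(2) = 2c, so c = 3/2.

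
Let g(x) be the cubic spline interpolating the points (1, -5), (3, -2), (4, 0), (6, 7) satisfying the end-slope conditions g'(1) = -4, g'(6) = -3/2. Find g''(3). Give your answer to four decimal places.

-3.8125

Write M_i for g''(x_i). With h_i = 2, 1, 2 and divided differences Δ_i = 3/2, 2, 7/2, the continuity of g' gives the tridiagonal system
  2·M_0 + 6·M_1 + 1·M_2 = 6(Δ_1 - Δ_0) = 3
  1·M_1 + 6·M_2 + 2·M_3 = 6(Δ_2 - Δ_1) = 9
Clamped end conditions give two more equations: 2h_0·M_0 + h_0·M_1 = 6(Δ_0 - g'(1)) = 33 and h_2·M_2 + 2h_2·M_3 = 6(g'(6) - Δ_2) = -30.
Forward elimination and back-substitution give M_0 = 325/32, M_1 = -61/16, M_2 = 89/16, M_3 = -329/32.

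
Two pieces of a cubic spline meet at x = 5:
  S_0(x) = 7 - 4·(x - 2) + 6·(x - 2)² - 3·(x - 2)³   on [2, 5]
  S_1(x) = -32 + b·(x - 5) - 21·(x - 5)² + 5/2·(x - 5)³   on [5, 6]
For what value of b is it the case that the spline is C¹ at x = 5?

S_0'(x) = -4 + 12·(x - 2) - 9·(x - 2)², so S_0'(5) = -49. On the right, S_1'(5) = b, so b = -49.

-49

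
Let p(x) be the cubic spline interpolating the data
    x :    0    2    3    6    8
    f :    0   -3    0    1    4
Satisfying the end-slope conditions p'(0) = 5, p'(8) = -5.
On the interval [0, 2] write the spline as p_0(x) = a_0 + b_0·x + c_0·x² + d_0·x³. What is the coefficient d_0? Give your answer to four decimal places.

2.1005

Let M_i = p''(x_i). Step sizes h_i = 2, 1, 3, 2; slopes of the chords Δ_i = (y_(i+1) - y_i)/h_i = -3/2, 3, 1/3, 3/2.
  2·M_0 + 6·M_1 + 1·M_2 = 6(Δ_1 - Δ_0) = 27
  1·M_1 + 8·M_2 + 3·M_3 = 6(Δ_2 - Δ_1) = -16
  3·M_2 + 10·M_3 + 2·M_4 = 6(Δ_3 - Δ_2) = 7
Clamped end conditions give two more equations: 2h_0·M_0 + h_0·M_1 = 6(Δ_0 - p'(0)) = -39 and h_3·M_3 + 2h_3·M_4 = 6(p'(8) - Δ_3) = -39.
Hence M_0 = -760/51, M_1 = 1051/102, M_2 = -256/51, M_3 = 157/34, M_4 = -205/17.
On [0, 2], with p_0(x) = a_0 + b_0·x + c_0·x² + d_0·x³: c_0 = M_0/2 = -380/51, d_0 = (M_1 - M_0)/(6h_0) = 857/408, b_0 = Δ_0 - h_0(2M_0 + M_1)/6 = 5.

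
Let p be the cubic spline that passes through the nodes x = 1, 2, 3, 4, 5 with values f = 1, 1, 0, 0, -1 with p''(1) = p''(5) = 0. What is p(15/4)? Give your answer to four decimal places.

Put M_i = p'' at the i-th knot. Here h = (1, 1, 1, 1) and Δ = (0, -1, 0, -1), so the interior equations h_(i-1)·M_(i-1) + 2(h_(i-1)+h_i)·M_i + h_i·M_(i+1) = 6(Δ_i − Δ_(i-1)) read
  1·M_0 + 4·M_1 + 1·M_2 = 6(Δ_1 - Δ_0) = -6
  1·M_1 + 4·M_2 + 1·M_3 = 6(Δ_2 - Δ_1) = 6
  1·M_2 + 4·M_3 + 1·M_4 = 6(Δ_3 - Δ_2) = -6
Natural end conditions: M_0 = M_4 = 0.
Solving the tridiagonal system: M_0 = 0, M_1 = -15/7, M_2 = 18/7, M_3 = -15/7, M_4 = 0.
On [3, 4], p(x) = 0 - 1/2·(x - 3) + 9/7·(x - 3)² - 11/14·(x - 3)³.
With (x - 3) = 3/4: p(15/4) = 15/896.

0.0167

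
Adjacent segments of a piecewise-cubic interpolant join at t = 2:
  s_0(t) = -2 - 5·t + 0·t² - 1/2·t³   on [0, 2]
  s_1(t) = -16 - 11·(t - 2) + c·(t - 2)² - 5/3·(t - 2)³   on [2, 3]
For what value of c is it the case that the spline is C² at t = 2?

-3

s_0''(t) = 0 - 3·t, so s_0''(2) = -6. On the right, s_1''(2) = 2c, so c = -3.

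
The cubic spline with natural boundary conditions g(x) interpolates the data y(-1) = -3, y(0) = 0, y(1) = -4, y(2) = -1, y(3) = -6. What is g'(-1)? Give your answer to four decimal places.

5.5179

Write σ_i for g''(x_i). With h_i = 1, 1, 1, 1 and divided differences Δ_i = 3, -4, 3, -5, the continuity of g' gives the tridiagonal system
  1·σ_0 + 4·σ_1 + 1·σ_2 = 6(Δ_1 - Δ_0) = -42
  1·σ_1 + 4·σ_2 + 1·σ_3 = 6(Δ_2 - Δ_1) = 42
  1·σ_2 + 4·σ_3 + 1·σ_4 = 6(Δ_3 - Δ_2) = -48
Natural end conditions: σ_0 = σ_4 = 0.
Hence σ_0 = 0, σ_1 = -423/28, σ_2 = 129/7, σ_3 = -465/28, σ_4 = 0.
On [-1, 0], g'(x) = b_0 + 2c_0·(x + 1) + 3d_0·(x + 1)² with b_0 = Δ_0 - h_0(2σ_0 + σ_1)/6 = 309/56, c_0 = σ_0/2 = 0, d_0 = (σ_1 - σ_0)/(6h_0) = -141/56. So g'(-1) = 309/56.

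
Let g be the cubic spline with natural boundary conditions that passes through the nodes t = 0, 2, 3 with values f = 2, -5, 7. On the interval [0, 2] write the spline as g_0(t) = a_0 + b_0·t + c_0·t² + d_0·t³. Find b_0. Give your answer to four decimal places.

Write m_i for g''(x_i). With h_i = 2, 1 and divided differences Δ_i = -7/2, 12, the continuity of g' gives the tridiagonal system
  2·m_0 + 6·m_1 + 1·m_2 = 6(Δ_1 - Δ_0) = 93
Natural end conditions: m_0 = m_2 = 0.
Solving: m_0 = 0, m_1 = 31/2, m_2 = 0.
On [0, 2], with g_0(t) = a_0 + b_0·t + c_0·t² + d_0·t³: c_0 = m_0/2 = 0, d_0 = (m_1 - m_0)/(6h_0) = 31/24, b_0 = Δ_0 - h_0(2m_0 + m_1)/6 = -26/3.

-8.6667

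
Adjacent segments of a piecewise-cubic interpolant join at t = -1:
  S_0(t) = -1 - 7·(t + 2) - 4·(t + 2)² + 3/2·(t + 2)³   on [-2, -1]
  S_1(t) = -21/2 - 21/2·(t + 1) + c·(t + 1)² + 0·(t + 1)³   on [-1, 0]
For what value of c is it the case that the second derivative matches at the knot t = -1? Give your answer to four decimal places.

S_0''(t) = -8 + 9·(t + 2), so S_0''(-1) = 1. On the right, S_1''(-1) = 2c, so c = 1/2.

0.5000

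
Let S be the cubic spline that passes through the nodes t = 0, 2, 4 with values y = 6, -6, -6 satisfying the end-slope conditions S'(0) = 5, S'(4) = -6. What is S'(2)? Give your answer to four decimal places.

-4.2500

Put m_i = S'' at the i-th knot. Here h = (2, 2) and Δ = (-6, 0), so the interior equations h_(i-1)·m_(i-1) + 2(h_(i-1)+h_i)·m_i + h_i·m_(i+1) = 6(Δ_i − Δ_(i-1)) read
  2·m_0 + 8·m_1 + 2·m_2 = 6(Δ_1 - Δ_0) = 36
Clamped end conditions give two more equations: 2h_0·m_0 + h_0·m_1 = 6(Δ_0 - S'(0)) = -66 and h_1·m_1 + 2h_1·m_2 = 6(S'(4) - Δ_1) = -36.
Solving: m_0 = -95/4, m_1 = 29/2, m_2 = -65/4.
On [2, 4], S'(t) = b_1 + 2c_1·(t - 2) + 3d_1·(t - 2)² with b_1 = Δ_1 - h_1(2m_1 + m_2)/6 = -17/4, c_1 = m_1/2 = 29/4, d_1 = (m_2 - m_1)/(6h_1) = -41/16. So S'(2) = -17/4.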